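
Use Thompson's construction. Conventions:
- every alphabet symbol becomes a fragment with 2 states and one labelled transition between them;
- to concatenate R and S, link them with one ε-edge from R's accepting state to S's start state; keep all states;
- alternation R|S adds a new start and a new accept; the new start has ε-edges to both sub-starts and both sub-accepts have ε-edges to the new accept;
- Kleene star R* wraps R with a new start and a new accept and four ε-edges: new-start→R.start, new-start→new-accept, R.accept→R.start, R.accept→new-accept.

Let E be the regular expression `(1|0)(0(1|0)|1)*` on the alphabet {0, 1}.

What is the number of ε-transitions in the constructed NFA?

Per subexpression:
Each of the 6 symbol leaves contributes 0 ε-transitions.
  1|0 — 4 ε-transitions
  1|0 — 4 ε-transitions
  0(1|0) — 5 ε-transitions
  0(1|0)|1 — 9 ε-transitions
  (0(1|0)|1)* — 13 ε-transitions
  (1|0)(0(1|0)|1)* — 18 ε-transitions

18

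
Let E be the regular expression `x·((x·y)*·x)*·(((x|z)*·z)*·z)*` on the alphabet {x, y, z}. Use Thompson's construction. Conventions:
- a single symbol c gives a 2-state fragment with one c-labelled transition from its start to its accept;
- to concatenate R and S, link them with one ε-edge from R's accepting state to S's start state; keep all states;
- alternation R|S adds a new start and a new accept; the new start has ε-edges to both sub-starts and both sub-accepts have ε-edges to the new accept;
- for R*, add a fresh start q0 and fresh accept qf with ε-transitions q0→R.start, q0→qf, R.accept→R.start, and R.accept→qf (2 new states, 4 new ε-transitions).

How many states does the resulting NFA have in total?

28

Per subexpression:
Each of the 8 symbol leaves contributes a 2-state fragment.
  x·y : 4 states
  (x·y)* : 6 states
  (x·y)*·x : 8 states
  ((x·y)*·x)* : 10 states
  x|z : 6 states
  (x|z)* : 8 states
  (x|z)*·z : 10 states
  ((x|z)*·z)* : 12 states
  ((x|z)*·z)*·z : 14 states
  (((x|z)*·z)*·z)* : 16 states
  x·((x·y)*·x)*·(((x|z)*·z)*·z)* : 28 states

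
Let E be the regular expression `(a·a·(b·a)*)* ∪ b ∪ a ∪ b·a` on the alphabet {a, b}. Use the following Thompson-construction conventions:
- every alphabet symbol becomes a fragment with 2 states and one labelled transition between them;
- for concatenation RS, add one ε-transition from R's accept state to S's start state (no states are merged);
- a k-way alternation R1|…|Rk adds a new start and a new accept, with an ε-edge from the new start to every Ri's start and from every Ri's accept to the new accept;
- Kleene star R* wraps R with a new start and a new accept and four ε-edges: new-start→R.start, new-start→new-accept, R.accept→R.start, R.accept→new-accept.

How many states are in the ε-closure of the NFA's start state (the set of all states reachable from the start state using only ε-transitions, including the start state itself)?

Let C(F) = |ε-closure(F.start)| within fragment F, and note whether F accepts ε. Symbol fragments have C = 1 and do not accept ε. Then:
  b·a : same as the first factor's closure: |closure| = 1
  (b·a)* : |closure| = 1 (new start) + 1 (body) + 1 (new accept) = 3
  a·a·(b·a)* : same as the first factor's closure: |closure| = 1
  (a·a·(b·a)*)* : new start has ε-edges to the inner start and to the new accept, so |closure| = 2 + 1 = 3
  b·a : |closure| equals the left operand's closure size = 1 (its accept is not ε-reachable, so the closure stops there)
  (a·a·(b·a)*)* ∪ b ∪ a ∪ b·a : new start ε-reaches every alternative's start; at least one alternative accepts ε, so the union's new accept is reached too: |closure| = 1 + 3 + 1 + 1 + 1 + 1 = 8

8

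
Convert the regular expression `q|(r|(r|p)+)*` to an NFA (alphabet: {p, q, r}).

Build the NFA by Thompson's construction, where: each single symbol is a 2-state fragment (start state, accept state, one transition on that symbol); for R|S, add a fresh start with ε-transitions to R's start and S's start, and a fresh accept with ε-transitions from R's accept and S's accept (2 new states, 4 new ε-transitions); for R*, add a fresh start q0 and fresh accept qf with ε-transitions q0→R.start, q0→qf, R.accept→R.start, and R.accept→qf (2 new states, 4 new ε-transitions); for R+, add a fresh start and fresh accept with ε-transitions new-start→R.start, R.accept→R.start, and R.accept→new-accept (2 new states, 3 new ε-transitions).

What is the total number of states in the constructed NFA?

By structural recursion:
Each of the 4 symbol leaves contributes a 2-state fragment.
  r|p = 6 states
  (r|p)+ = 8 states
  r|(r|p)+ = 12 states
  (r|(r|p)+)* = 14 states
  q|(r|(r|p)+)* = 18 states

18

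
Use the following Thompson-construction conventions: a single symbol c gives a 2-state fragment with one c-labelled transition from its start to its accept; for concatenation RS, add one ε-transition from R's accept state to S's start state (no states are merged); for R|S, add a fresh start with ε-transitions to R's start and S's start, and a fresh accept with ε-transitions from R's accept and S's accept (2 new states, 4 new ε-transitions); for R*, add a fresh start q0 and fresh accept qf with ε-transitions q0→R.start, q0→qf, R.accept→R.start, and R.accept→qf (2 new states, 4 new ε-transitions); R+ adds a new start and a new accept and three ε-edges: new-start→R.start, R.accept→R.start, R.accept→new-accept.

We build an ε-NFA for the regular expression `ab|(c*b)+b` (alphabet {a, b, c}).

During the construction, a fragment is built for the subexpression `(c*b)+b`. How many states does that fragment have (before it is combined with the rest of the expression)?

10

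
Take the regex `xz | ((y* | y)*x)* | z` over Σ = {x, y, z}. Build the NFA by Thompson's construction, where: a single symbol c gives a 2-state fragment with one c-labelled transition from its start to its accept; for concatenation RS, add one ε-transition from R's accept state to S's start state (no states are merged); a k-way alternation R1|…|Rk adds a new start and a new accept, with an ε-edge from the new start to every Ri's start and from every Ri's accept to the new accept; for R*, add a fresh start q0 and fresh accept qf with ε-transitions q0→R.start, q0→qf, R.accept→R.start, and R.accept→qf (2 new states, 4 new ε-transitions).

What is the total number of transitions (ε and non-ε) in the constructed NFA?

Bottom-up over the parse tree:
Each of the 6 symbol leaves contributes 1 transition (1 symbol, 0 ε).
  xz → 3 transitions (2 symbol, 1 ε)
  y* → 5 transitions (1 symbol, 4 ε)
  y* | y → 10 transitions (2 symbol, 8 ε)
  (y* | y)* → 14 transitions (2 symbol, 12 ε)
  (y* | y)*x → 16 transitions (3 symbol, 13 ε)
  ((y* | y)*x)* → 20 transitions (3 symbol, 17 ε)
  xz | ((y* | y)*x)* | z → 30 transitions (6 symbol, 24 ε)

30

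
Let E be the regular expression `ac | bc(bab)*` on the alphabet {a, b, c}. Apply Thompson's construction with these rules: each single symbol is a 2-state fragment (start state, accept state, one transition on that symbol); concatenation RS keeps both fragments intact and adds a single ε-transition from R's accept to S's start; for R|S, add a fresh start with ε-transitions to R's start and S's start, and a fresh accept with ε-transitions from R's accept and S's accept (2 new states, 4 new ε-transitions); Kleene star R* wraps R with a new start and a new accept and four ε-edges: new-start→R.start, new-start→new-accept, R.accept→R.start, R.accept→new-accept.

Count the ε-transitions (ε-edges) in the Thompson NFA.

By structural recursion:
Each of the 7 symbol leaves contributes 0 ε-transitions.
  ac = 1 ε-transition
  bab = 2 ε-transitions
  (bab)* = 6 ε-transitions
  bc(bab)* = 8 ε-transitions
  ac | bc(bab)* = 13 ε-transitions

13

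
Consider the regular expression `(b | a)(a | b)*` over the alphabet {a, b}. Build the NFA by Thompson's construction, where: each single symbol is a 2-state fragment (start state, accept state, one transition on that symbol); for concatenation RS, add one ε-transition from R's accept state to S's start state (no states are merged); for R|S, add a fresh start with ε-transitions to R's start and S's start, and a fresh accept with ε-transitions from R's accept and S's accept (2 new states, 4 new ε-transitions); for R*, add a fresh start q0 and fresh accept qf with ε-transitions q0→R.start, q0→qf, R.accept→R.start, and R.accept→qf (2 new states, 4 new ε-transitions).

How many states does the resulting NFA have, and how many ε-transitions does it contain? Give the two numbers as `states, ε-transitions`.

Building bottom-up:
Each of the 4 symbol leaves contributes 2 states and 0 ε-transitions.
  b | a = 6 states, 4 ε-transitions
  a | b = 6 states, 4 ε-transitions
  (a | b)* = 8 states, 8 ε-transitions
  (b | a)(a | b)* = 14 states, 13 ε-transitions

14, 13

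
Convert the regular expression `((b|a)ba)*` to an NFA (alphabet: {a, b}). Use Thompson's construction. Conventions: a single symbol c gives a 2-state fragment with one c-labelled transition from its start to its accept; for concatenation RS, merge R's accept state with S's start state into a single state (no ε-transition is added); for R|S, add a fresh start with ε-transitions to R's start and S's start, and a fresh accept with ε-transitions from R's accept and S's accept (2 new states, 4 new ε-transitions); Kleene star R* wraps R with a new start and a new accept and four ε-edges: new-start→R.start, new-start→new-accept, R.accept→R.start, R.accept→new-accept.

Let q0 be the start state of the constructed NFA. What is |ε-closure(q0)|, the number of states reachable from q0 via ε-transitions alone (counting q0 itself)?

Let C(F) = |ε-closure(F.start)| within fragment F, and note whether F accepts ε. Symbol fragments have C = 1 and do not accept ε. Then:
  b|a : |closure| = 1 + 1 + 1 = 3 (the new accept is not ε-reachable since no branch accepts ε)
  (b|a)ba : |closure| equals the left operand's closure size = 3 (its accept is not ε-reachable, so the closure stops there)
  ((b|a)ba)* : the star's fresh start ε-reaches both the body's start and the fresh accept: |closure| = 2 + 3 = 5

5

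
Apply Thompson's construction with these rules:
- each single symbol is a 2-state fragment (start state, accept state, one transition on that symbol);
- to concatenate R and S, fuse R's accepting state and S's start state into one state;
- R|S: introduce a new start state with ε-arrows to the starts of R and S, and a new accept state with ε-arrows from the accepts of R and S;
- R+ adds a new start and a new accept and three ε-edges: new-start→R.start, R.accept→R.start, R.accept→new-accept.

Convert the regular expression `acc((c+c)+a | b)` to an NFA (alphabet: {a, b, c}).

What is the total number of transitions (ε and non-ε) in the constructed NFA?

Bottom-up over the parse tree:
Each of the 7 symbol leaves contributes 1 transition (1 symbol, 0 ε).
  c+ → 4 transitions (1 symbol, 3 ε)
  c+c → 5 transitions (2 symbol, 3 ε)
  (c+c)+ → 8 transitions (2 symbol, 6 ε)
  (c+c)+a → 9 transitions (3 symbol, 6 ε)
  (c+c)+a | b → 14 transitions (4 symbol, 10 ε)
  acc((c+c)+a | b) → 17 transitions (7 symbol, 10 ε)

17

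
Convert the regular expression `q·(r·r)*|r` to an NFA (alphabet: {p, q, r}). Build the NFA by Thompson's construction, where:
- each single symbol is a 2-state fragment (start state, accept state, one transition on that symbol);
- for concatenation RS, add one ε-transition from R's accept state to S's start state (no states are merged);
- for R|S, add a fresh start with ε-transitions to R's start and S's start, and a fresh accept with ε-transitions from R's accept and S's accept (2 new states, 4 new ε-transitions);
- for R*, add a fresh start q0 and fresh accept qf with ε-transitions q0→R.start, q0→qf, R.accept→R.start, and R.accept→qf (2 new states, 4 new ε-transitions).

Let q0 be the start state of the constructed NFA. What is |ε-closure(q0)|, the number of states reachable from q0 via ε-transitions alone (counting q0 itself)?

Work bottom-up. For each fragment F, track |ε-closure(F.start)| and whether F's accept lies in that closure (i.e. whether F accepts ε). A single-symbol fragment has closure size 1 and does not accept ε.
  r·r — same as the first factor's closure: C = 1
  (r·r)* — the star's fresh start ε-reaches both the body's start and the fresh accept: C = 2 + 1 = 3
  q·(r·r)* — C equals the left operand's closure size = 1 (its accept is not ε-reachable, so the closure stops there)
  q·(r·r)*|r — C = 1 + 1 + 1 = 3 (the new accept is not ε-reachable since no branch accepts ε)

3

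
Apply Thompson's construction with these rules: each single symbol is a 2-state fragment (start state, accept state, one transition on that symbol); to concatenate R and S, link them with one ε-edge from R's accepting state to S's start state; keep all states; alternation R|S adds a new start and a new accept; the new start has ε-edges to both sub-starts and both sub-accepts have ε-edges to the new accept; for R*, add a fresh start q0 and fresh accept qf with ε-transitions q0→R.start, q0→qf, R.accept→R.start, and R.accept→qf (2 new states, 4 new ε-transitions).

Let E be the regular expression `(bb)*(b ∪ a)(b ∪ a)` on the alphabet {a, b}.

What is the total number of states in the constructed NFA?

Building bottom-up:
Each of the 6 symbol leaves contributes a 2-state fragment.
  bb = 4 states
  (bb)* = 6 states
  b ∪ a = 6 states
  b ∪ a = 6 states
  (bb)*(b ∪ a)(b ∪ a) = 18 states

18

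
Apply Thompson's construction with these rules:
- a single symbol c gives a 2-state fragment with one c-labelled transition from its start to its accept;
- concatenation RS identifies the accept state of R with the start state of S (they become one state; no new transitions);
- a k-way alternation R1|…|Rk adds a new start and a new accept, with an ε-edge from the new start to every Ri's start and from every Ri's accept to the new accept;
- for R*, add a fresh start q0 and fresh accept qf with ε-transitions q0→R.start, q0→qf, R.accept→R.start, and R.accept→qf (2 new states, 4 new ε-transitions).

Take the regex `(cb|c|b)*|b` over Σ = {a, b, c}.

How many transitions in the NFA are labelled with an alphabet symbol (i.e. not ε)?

5

Building bottom-up:
Each of the 5 symbol leaves contributes exactly 1 symbol transition.
  cb → 2 symbol transitions
  cb|c|b → 4 symbol transitions
  (cb|c|b)* → 4 symbol transitions
  (cb|c|b)*|b → 5 symbol transitions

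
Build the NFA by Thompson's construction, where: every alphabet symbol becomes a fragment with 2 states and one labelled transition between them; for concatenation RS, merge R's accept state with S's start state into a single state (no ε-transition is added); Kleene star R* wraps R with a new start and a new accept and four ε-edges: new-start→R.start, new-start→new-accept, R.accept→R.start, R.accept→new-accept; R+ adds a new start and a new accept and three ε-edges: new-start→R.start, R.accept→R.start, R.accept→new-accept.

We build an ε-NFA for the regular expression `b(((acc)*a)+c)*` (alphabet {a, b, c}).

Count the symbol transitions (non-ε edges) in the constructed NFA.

6

Bottom-up over the parse tree:
Each of the 6 symbol leaves contributes exactly 1 symbol transition.
  acc → 3 symbol transitions
  (acc)* → 3 symbol transitions
  (acc)*a → 4 symbol transitions
  ((acc)*a)+ → 4 symbol transitions
  ((acc)*a)+c → 5 symbol transitions
  (((acc)*a)+c)* → 5 symbol transitions
  b(((acc)*a)+c)* → 6 symbol transitions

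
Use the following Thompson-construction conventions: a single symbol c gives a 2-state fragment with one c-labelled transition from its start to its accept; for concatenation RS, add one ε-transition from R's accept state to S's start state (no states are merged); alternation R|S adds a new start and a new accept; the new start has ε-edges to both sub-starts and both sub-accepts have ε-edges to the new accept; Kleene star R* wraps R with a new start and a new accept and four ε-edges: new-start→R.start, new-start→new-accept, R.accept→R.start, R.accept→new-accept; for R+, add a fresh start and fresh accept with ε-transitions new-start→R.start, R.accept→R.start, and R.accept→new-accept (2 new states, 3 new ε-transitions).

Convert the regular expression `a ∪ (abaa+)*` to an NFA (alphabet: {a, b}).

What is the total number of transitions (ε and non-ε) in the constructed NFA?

By structural recursion:
Each of the 5 symbol leaves contributes 1 transition (1 symbol, 0 ε).
  a+ = 4 transitions (1 symbol, 3 ε)
  abaa+ = 10 transitions (4 symbol, 6 ε)
  (abaa+)* = 14 transitions (4 symbol, 10 ε)
  a ∪ (abaa+)* = 19 transitions (5 symbol, 14 ε)

19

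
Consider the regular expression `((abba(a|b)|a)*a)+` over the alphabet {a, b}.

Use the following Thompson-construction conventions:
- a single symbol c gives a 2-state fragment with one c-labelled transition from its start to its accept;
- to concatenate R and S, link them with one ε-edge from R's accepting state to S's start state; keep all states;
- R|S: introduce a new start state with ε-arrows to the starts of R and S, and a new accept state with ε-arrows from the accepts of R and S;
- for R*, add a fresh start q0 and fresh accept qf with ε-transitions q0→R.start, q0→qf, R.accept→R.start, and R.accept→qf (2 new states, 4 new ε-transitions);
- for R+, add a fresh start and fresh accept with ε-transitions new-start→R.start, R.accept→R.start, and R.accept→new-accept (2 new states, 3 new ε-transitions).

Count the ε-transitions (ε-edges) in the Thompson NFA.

Recursing over subexpressions:
Each of the 8 symbol leaves contributes 0 ε-transitions.
  a|b → 4 ε-transitions
  abba(a|b) → 8 ε-transitions
  abba(a|b)|a → 12 ε-transitions
  (abba(a|b)|a)* → 16 ε-transitions
  (abba(a|b)|a)*a → 17 ε-transitions
  ((abba(a|b)|a)*a)+ → 20 ε-transitions

20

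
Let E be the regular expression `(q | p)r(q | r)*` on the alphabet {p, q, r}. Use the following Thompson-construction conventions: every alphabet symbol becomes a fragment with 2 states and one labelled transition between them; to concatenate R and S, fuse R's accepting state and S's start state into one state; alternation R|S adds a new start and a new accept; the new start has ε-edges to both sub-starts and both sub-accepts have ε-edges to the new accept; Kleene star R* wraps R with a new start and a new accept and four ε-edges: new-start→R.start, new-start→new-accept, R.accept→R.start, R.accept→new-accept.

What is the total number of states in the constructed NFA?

14

By structural recursion:
Each of the 5 symbol leaves contributes a 2-state fragment.
  q | p : 6 states
  q | r : 6 states
  (q | r)* : 8 states
  (q | p)r(q | r)* : 14 states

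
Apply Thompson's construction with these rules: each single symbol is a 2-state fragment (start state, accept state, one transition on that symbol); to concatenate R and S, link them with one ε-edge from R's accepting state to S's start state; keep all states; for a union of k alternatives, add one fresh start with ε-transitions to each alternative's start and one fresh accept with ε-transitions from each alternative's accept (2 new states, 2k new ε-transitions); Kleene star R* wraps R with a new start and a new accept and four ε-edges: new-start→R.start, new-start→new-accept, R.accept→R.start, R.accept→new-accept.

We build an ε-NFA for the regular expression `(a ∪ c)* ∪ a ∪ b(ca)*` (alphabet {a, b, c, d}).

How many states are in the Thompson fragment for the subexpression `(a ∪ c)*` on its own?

8

Fragment for `(a ∪ c)*`:
Each of the 2 symbol leaves contributes a 2-state fragment.
  a ∪ c — 6 states
  (a ∪ c)* — 8 states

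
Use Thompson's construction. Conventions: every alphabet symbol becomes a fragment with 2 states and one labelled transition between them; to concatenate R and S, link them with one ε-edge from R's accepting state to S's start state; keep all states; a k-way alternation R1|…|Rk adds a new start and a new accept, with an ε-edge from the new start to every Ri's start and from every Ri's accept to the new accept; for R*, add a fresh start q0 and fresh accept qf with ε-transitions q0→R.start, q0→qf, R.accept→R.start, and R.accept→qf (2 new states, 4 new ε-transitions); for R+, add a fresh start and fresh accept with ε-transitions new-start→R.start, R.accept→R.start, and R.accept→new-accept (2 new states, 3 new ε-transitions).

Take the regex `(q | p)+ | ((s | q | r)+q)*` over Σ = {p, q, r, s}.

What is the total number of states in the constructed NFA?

Per subexpression:
Each of the 6 symbol leaves contributes a 2-state fragment.
  q | p = 6 states
  (q | p)+ = 8 states
  s | q | r = 8 states
  (s | q | r)+ = 10 states
  (s | q | r)+q = 12 states
  ((s | q | r)+q)* = 14 states
  (q | p)+ | ((s | q | r)+q)* = 24 states

24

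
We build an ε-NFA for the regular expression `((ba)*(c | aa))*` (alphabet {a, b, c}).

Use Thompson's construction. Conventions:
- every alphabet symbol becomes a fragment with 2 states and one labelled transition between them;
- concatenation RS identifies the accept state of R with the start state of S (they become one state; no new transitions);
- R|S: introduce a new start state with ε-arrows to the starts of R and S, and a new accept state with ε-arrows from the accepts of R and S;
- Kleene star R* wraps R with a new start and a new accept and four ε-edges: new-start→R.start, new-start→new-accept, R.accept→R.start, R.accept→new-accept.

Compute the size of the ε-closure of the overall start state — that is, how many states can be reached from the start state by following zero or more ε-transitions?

7

Let C(F) = |ε-closure(F.start)| within fragment F, and note whether F accepts ε. Symbol fragments have C = 1 and do not accept ε. Then:
  ba → C equals the left operand's closure size = 1 (its accept is not ε-reachable, so the closure stops there)
  (ba)* → C = 1 (new start) + 1 (body) + 1 (new accept) = 3
  aa → C equals the left operand's closure size = 1 (its accept is not ε-reachable, so the closure stops there)
  c | aa → C = 1 + 1 + 1 = 3 (the new accept is not ε-reachable since no branch accepts ε)
  (ba)*(c | aa) → the left operand accepts ε, so the closure extends into the next operand (the shared merged state is already counted); C = 3 + (3−1) = 5
  ((ba)*(c | aa))* → new start has ε-edges to the inner start and to the new accept, so C = 2 + 5 = 7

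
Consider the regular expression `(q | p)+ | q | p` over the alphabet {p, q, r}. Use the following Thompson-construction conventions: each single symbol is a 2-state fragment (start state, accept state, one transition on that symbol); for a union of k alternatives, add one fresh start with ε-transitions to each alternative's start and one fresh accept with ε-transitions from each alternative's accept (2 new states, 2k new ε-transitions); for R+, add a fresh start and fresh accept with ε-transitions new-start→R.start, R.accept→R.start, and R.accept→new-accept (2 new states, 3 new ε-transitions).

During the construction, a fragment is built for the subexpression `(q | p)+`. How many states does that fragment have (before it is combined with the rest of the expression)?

8

Fragment for `(q | p)+`:
Each of the 2 symbol leaves contributes a 2-state fragment.
  q | p = 6 states
  (q | p)+ = 8 states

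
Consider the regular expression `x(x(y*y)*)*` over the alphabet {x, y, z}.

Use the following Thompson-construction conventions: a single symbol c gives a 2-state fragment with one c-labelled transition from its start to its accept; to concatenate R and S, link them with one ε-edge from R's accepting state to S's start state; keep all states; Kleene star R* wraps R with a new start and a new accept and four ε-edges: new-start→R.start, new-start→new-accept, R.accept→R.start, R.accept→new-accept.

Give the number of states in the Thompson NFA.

14

Bottom-up over the parse tree:
Each of the 4 symbol leaves contributes a 2-state fragment.
  y* → 4 states
  y*y → 6 states
  (y*y)* → 8 states
  x(y*y)* → 10 states
  (x(y*y)*)* → 12 states
  x(x(y*y)*)* → 14 states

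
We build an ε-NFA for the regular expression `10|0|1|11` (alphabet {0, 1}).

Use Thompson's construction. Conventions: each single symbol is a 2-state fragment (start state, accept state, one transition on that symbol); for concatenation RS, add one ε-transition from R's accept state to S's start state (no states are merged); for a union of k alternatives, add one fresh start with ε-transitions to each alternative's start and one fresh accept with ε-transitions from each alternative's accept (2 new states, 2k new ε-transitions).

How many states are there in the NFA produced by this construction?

14

Bottom-up over the parse tree:
Each of the 6 symbol leaves contributes a 2-state fragment.
  10 = 4 states
  11 = 4 states
  10|0|1|11 = 14 states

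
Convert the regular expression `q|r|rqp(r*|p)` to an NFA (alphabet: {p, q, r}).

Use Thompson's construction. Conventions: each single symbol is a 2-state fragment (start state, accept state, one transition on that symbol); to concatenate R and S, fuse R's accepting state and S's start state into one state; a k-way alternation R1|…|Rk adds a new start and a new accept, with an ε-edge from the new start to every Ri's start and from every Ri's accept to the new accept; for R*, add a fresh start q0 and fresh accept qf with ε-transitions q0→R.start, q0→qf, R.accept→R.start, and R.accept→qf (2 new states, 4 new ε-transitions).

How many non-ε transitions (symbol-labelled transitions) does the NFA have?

Recursing over subexpressions:
Each of the 7 symbol leaves contributes exactly 1 symbol transition.
  r* = 1 symbol transition
  r*|p = 2 symbol transitions
  rqp(r*|p) = 5 symbol transitions
  q|r|rqp(r*|p) = 7 symbol transitions

7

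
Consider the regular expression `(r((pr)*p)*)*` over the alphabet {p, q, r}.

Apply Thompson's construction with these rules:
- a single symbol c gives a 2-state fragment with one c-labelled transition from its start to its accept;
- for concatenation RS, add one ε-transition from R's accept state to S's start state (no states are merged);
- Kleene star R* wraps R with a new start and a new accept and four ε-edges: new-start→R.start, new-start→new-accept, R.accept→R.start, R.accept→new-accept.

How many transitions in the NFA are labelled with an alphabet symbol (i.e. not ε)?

Recursing over subexpressions:
Each of the 4 symbol leaves contributes exactly 1 symbol transition.
  pr : 2 symbol transitions
  (pr)* : 2 symbol transitions
  (pr)*p : 3 symbol transitions
  ((pr)*p)* : 3 symbol transitions
  r((pr)*p)* : 4 symbol transitions
  (r((pr)*p)*)* : 4 symbol transitions

4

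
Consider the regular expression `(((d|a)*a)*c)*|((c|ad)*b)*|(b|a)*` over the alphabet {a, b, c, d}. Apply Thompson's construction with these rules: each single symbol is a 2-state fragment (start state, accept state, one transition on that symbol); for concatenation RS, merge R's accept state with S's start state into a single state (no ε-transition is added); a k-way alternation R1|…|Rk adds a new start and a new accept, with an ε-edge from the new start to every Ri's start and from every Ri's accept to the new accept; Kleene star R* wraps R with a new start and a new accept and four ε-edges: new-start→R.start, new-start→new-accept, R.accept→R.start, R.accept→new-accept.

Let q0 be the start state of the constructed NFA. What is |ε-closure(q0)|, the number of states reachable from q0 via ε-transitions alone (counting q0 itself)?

Let C(F) = |ε-closure(F.start)| within fragment F, and note whether F accepts ε. Symbol fragments have C = 1 and do not accept ε. Then:
  d|a → |closure| = 1 + 1 + 1 = 3 (the new accept is not ε-reachable since no branch accepts ε)
  (d|a)* → the star's fresh start ε-reaches both the body's start and the fresh accept: |closure| = 2 + 3 = 5
  (d|a)*a → |closure| = 5 + (1−1) = 5 (closure spills across the concat boundary because the left factor accepts ε)
  ((d|a)*a)* → |closure| = 1 (new start) + 5 (body) + 1 (new accept) = 7
  ((d|a)*a)*c → |closure| = 7 + (1−1) = 7 (closure spills across the concat boundary because the left factor accepts ε)
  (((d|a)*a)*c)* → |closure| = 1 (new start) + 7 (body) + 1 (new accept) = 9
  ad → same as the first factor's closure: |closure| = 1
  c|ad → |closure| = 1 + 1 + 1 = 3 (the new accept is not ε-reachable since no branch accepts ε)
  (c|ad)* → new start has ε-edges to the inner start and to the new accept, so |closure| = 2 + 3 = 5
  (c|ad)*b → the left operand accepts ε, so the closure extends into the next operand (the shared merged state is already counted); |closure| = 5 + (1−1) = 5
  ((c|ad)*b)* → |closure| = 1 (new start) + 5 (body) + 1 (new accept) = 7
  b|a → new start ε-reaches every alternative's start; none of them accept ε, so the new accept is not reached: |closure| = 1 + 1 + 1 = 3
  (b|a)* → the star's fresh start ε-reaches both the body's start and the fresh accept: |closure| = 2 + 3 = 5
  (((d|a)*a)*c)*|((c|ad)*b)*|(b|a)* → |closure| = 1 (new start) + (9 + 7 + 5) + 1 (new accept, since some branch ε-reaches its own accept) = 23

23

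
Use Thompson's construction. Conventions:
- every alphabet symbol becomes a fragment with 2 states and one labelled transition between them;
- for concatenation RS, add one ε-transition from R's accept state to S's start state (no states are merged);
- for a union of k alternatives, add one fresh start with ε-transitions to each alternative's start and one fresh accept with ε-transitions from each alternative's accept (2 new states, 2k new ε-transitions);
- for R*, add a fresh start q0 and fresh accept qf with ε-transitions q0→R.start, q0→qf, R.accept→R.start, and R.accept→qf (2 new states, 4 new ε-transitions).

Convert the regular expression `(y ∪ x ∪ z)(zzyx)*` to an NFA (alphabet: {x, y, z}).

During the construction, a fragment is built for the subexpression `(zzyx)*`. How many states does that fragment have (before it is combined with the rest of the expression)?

10

Fragment for `(zzyx)*`:
Each of the 4 symbol leaves contributes a 2-state fragment.
  zzyx — 8 states
  (zzyx)* — 10 states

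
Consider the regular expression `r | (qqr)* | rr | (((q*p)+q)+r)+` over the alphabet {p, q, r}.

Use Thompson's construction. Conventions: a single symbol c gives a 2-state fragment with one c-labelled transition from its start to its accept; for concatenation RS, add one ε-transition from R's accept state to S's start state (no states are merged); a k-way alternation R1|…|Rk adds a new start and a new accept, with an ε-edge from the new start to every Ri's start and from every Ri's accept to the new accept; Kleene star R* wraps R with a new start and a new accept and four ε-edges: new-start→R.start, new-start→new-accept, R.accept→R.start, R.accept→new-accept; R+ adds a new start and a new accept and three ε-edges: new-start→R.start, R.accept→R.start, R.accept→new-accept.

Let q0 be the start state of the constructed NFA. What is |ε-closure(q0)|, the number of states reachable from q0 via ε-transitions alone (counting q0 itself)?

14

Let C(F) = |ε-closure(F.start)| within fragment F, and note whether F accepts ε. Symbol fragments have C = 1 and do not accept ε. Then:
  qqr : same as the first factor's closure: |ε-closure| = 1
  (qqr)* : the star's fresh start ε-reaches both the body's start and the fresh accept: |ε-closure| = 2 + 1 = 3
  rr : |ε-closure| equals the left operand's closure size = 1 (its accept is not ε-reachable, so the closure stops there)
  q* : new start has ε-edges to the inner start and to the new accept, so |ε-closure| = 2 + 1 = 3
  q*p : the left operand accepts ε, so the closure extends into the next operand (via the concat ε-link); |ε-closure| = 3 + 1 = 4
  (q*p)+ : new start ε-reaches only the body's start; the new accept needs a symbol first: |ε-closure| = 1 + 4 = 5
  (q*p)+q : same as the first factor's closure: |ε-closure| = 5
  ((q*p)+q)+ : new start ε-reaches only the body's start; the new accept needs a symbol first: |ε-closure| = 1 + 5 = 6
  ((q*p)+q)+r : |ε-closure| equals the left operand's closure size = 6 (its accept is not ε-reachable, so the closure stops there)
  (((q*p)+q)+r)+ : |ε-closure| = 1 + 6 = 7 (the body doesn't accept ε, so the new accept is not reached)
  r | (qqr)* | rr | (((q*p)+q)+r)+ : |ε-closure| = 1 (new start) + (1 + 3 + 1 + 7) + 1 (new accept, since some branch ε-reaches its own accept) = 14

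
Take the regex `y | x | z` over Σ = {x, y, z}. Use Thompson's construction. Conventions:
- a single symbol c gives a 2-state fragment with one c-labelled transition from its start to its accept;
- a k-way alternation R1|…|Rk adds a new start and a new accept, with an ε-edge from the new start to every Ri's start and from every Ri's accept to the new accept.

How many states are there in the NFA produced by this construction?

8

By structural recursion:
Each of the 3 symbol leaves contributes a 2-state fragment.
  y | x | z : 8 states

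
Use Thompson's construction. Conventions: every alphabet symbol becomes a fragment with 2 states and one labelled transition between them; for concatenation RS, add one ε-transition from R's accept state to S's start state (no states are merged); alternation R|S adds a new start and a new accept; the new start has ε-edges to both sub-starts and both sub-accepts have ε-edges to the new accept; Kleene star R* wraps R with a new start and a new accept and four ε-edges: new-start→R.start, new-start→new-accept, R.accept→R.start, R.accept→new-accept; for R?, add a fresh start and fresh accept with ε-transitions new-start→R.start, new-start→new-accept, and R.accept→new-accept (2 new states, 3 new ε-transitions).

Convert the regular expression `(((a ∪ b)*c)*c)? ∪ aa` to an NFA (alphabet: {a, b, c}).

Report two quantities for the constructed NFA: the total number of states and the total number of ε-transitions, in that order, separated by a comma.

22, 22

By structural recursion:
Each of the 6 symbol leaves contributes 2 states and 0 ε-transitions.
  a ∪ b = 6 states, 4 ε-transitions
  (a ∪ b)* = 8 states, 8 ε-transitions
  (a ∪ b)*c = 10 states, 9 ε-transitions
  ((a ∪ b)*c)* = 12 states, 13 ε-transitions
  ((a ∪ b)*c)*c = 14 states, 14 ε-transitions
  (((a ∪ b)*c)*c)? = 16 states, 17 ε-transitions
  aa = 4 states, 1 ε-transition
  (((a ∪ b)*c)*c)? ∪ aa = 22 states, 22 ε-transitions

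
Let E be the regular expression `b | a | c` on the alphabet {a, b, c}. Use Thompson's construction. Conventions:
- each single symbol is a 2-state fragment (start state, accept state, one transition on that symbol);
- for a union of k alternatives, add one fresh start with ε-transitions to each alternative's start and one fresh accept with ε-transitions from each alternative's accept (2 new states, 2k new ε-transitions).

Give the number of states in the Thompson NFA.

8

Per subexpression:
Each of the 3 symbol leaves contributes a 2-state fragment.
  b | a | c → 8 states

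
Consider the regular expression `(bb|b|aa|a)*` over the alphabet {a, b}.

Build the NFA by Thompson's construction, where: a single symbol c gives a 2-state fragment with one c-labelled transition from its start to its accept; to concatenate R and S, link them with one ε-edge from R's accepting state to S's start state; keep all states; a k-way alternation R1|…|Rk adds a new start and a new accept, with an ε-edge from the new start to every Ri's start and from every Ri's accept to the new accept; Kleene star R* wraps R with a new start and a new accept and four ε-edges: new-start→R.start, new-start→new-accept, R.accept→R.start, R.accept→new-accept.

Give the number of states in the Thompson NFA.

16

By structural recursion:
Each of the 6 symbol leaves contributes a 2-state fragment.
  bb — 4 states
  aa — 4 states
  bb|b|aa|a — 14 states
  (bb|b|aa|a)* — 16 states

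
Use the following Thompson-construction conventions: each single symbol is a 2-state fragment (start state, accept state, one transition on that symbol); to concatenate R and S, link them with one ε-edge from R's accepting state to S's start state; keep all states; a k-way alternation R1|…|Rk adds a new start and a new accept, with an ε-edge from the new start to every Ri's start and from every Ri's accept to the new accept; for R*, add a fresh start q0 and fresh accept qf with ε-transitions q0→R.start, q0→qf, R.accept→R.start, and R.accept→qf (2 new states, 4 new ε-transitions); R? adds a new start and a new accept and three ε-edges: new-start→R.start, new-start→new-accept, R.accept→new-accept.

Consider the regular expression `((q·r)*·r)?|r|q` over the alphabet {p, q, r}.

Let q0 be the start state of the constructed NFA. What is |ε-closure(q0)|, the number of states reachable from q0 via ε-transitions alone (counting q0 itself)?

10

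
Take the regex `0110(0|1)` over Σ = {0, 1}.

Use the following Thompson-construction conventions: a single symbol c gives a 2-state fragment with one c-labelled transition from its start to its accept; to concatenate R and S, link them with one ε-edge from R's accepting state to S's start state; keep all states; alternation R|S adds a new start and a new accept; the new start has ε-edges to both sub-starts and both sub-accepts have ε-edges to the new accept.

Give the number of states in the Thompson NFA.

14

Recursing over subexpressions:
Each of the 6 symbol leaves contributes a 2-state fragment.
  0|1 = 6 states
  0110(0|1) = 14 states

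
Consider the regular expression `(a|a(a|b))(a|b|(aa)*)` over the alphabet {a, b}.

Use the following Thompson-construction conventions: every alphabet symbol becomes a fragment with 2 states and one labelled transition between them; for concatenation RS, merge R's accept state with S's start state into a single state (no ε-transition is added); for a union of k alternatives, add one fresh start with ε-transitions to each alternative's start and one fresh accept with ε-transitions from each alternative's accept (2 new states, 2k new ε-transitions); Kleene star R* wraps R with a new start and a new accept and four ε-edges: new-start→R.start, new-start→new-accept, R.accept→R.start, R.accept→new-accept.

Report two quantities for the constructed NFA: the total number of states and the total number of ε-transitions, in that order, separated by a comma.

Per subexpression:
Each of the 8 symbol leaves contributes 2 states and 0 ε-transitions.
  a|b = 6 states, 4 ε-transitions
  a(a|b) = 7 states, 4 ε-transitions
  a|a(a|b) = 11 states, 8 ε-transitions
  aa = 3 states, 0 ε-transitions
  (aa)* = 5 states, 4 ε-transitions
  a|b|(aa)* = 11 states, 10 ε-transitions
  (a|a(a|b))(a|b|(aa)*) = 21 states, 18 ε-transitions

21, 18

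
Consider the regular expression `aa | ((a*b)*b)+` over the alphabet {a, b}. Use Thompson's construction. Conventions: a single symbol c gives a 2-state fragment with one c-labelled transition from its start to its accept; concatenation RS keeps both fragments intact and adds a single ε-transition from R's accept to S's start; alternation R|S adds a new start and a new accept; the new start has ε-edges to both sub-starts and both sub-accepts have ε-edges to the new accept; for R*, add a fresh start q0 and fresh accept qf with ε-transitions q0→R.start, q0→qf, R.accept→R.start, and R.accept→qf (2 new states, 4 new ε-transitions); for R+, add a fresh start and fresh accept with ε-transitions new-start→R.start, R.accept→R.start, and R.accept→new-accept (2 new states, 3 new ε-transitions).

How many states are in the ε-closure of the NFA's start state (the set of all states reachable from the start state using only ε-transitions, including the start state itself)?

Work bottom-up. For each fragment F, track |ε-closure(F.start)| and whether F's accept lies in that closure (i.e. whether F accepts ε). A single-symbol fragment has closure size 1 and does not accept ε.
  aa — |ε-closure| equals the left operand's closure size = 1 (its accept is not ε-reachable, so the closure stops there)
  a* — new start has ε-edges to the inner start and to the new accept, so |ε-closure| = 2 + 1 = 3
  a*b — |ε-closure| = 3 + 1 = 4 (closure spills across the concat boundary because the left factor accepts ε)
  (a*b)* — the star's fresh start ε-reaches both the body's start and the fresh accept: |ε-closure| = 2 + 4 = 6
  (a*b)*b — the left operand accepts ε, so the closure extends into the next operand (via the concat ε-link); |ε-closure| = 6 + 1 = 7
  ((a*b)*b)+ — new start ε-reaches only the body's start; the new accept needs a symbol first: |ε-closure| = 1 + 7 = 8
  aa | ((a*b)*b)+ — |ε-closure| = 1 + 1 + 8 = 10 (the new accept is not ε-reachable since no branch accepts ε)

10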